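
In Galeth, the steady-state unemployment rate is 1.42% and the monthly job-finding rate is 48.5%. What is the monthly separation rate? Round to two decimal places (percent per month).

Separation rate ≈ 0.70% per month.

From u* = s/(s+f): s = u·f/(1−u).
s = 0.0142 × 48.5 / (1 − 0.0142) = 0.6887 / 0.9858 ≈ 0.70% per month.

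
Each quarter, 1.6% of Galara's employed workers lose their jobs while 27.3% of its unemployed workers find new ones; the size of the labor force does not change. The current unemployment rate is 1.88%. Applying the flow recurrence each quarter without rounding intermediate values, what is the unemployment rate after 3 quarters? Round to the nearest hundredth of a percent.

With a fixed labor force, u_{t+1} = u_t + s·(1−u_t) − f·u_t = u_t·(1−s−f) + s.
Here 1−s−f = 0.711 and s = 0.016.
u_1 = 0.018800 × 0.711 + 0.016 = 0.029367.
u_2 = 0.029367 × 0.711 + 0.016 = 0.036880.
u_3 = 0.036880 × 0.711 + 0.016 = 0.042222.

Unemployment rate after three quarters ≈ 4.22%.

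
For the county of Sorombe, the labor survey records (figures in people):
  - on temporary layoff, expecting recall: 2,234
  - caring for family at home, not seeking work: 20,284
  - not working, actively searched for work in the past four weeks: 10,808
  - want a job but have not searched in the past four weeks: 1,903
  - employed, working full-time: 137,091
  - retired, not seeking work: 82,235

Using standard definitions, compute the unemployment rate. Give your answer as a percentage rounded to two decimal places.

Employed = 137,091.
Unemployed = 2,234 + 10,808 = 13,042 (jobless and actively searching, or on temporary layoff).
Labor force = 137,091 + 13,042 = 150,133.
Unemployment rate = 13,042 / 150,133 = 8.69%.

Unemployment rate ≈ 8.69%.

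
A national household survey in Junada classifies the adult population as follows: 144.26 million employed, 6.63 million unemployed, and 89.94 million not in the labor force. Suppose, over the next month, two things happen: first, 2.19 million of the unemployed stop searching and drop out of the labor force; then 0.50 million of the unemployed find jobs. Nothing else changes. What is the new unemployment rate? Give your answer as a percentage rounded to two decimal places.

New unemployment rate ≈ 2.65%.

Initially, labor force = 144.26 + 6.63 = 150.89 million, so u = 6.63/150.89 = 4.39%.
After the first change, unemployed and labor force both fall by 2.19 → E = 144.26, U = 4.44, labor force = 148.70 million.
After the second change, unemployed falls and employed rises by 0.50; labor force unchanged → E = 144.76, U = 3.94, labor force = 148.70 million.
New unemployment rate = 3.94 / 148.70 = 2.65%.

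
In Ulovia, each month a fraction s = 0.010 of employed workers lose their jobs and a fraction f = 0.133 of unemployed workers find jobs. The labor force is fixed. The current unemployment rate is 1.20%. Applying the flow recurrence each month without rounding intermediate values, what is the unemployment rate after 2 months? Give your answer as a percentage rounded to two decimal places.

With a fixed labor force, u_{t+1} = u_t + s·(1−u_t) − f·u_t = u_t·(1−s−f) + s.
Here 1−s−f = 0.857 and s = 0.010.
u_1 = 0.012000 × 0.857 + 0.010 = 0.020284.
u_2 = 0.020284 × 0.857 + 0.010 = 0.027383.

Unemployment rate after two months ≈ 2.74%.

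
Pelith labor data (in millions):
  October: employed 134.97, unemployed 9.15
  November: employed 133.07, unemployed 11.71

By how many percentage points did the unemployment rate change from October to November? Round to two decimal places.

The unemployment rate changed by +1.74 percentage points.

October: labor force = 134.97 + 9.15 = 144.12; u = 9.15/144.12 = 6.35%.
November: labor force = 133.07 + 11.71 = 144.78; u = 11.71/144.78 = 8.09%.
Change = 8.09% − 6.35% = +1.74 pp.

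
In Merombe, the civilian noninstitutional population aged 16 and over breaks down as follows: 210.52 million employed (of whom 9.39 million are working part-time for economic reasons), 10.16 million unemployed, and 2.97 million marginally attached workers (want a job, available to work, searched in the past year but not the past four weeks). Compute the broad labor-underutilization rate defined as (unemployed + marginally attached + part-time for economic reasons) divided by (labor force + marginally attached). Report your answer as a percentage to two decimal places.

Broad underutilization rate ≈ 10.07%.

Labor force = 210.52 + 10.16 = 220.68 million.
Numerator = 10.16 + 2.97 + 9.39 = 22.52 million.
Denominator = 220.68 + 2.97 = 223.65 million.
Broad rate = 22.52 / 223.65 = 10.07%.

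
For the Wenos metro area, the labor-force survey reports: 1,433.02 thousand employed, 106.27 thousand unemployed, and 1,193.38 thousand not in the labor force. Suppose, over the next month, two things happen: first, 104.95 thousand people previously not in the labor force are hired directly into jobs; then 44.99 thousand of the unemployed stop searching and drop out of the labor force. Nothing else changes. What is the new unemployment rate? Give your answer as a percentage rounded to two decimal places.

New unemployment rate ≈ 3.83%.

Initially, labor force = 1,433.02 + 106.27 = 1,539.29 thousand, so u = 106.27/1,539.29 = 6.90%.
After the first change, employed and labor force both rise by 104.95; unemployed unchanged → E = 1,537.97, U = 106.27, labor force = 1,644.24 thousand.
After the second change, unemployed and labor force both fall by 44.99 → E = 1,537.97, U = 61.28, labor force = 1,599.25 thousand.
New unemployment rate = 61.28 / 1,599.25 = 3.83%.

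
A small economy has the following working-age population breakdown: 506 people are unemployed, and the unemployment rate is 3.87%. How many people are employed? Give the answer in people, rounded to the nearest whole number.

Labor force = U / u = 506 / 0.0387 ≈ 13,075.
Employed = labor force − unemployed = 13,075 − 506 = 12,569.

About 12,569 are employed.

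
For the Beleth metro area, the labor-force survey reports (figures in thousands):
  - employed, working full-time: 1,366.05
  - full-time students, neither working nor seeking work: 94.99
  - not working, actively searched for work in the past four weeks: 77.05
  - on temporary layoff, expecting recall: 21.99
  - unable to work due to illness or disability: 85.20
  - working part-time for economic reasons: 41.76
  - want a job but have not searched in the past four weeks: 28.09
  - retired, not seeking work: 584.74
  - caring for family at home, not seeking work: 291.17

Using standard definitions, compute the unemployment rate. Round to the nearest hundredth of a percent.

Employed = 1,366.05 + 41.76 = 1,407.81 thousand (anyone who worked, including part-time for economic reasons, counts as employed).
Unemployed = 77.05 + 21.99 = 99.04 thousand (jobless and actively searching, or on temporary layoff).
Labor force = 1,407.81 + 99.04 = 1,506.85 thousand.
Unemployment rate = 99.04 / 1,506.85 = 6.57%.

Unemployment rate ≈ 6.57%.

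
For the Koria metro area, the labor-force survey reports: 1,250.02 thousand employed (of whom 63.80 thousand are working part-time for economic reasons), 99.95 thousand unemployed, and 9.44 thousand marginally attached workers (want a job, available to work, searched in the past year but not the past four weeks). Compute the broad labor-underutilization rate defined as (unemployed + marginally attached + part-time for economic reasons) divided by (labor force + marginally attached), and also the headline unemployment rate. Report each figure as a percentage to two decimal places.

Labor force = 1,250.02 + 99.95 = 1,349.97 thousand.
Numerator = 99.95 + 9.44 + 63.80 = 173.19 thousand.
Denominator = 1,349.97 + 9.44 = 1,359.41 thousand.
Broad rate = 173.19 / 1,359.41 = 12.74%.
Headline unemployment rate = 99.95 / 1,349.97 = 7.40%.

Broad underutilization rate ≈ 12.74%; headline unemployment rate ≈ 7.40%.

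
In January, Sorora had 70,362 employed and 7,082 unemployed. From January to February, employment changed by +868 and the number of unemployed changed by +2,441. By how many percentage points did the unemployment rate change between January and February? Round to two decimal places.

The unemployment rate changed by +2.65 percentage points.

January: labor force = 70,362 + 7,082 = 77,444; u = 7,082/77,444 = 9.14%.
February: labor force = 71,230 + 9,523 = 80,753; u = 9,523/80,753 = 11.79%.
Change = 11.79% − 9.14% = +2.65 pp.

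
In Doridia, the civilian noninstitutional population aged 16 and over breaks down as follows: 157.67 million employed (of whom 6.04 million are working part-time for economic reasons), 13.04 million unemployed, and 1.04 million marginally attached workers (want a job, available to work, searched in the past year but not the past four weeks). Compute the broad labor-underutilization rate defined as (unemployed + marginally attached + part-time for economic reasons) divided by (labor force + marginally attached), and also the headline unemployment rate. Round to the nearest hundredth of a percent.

Labor force = 157.67 + 13.04 = 170.71 million.
Numerator = 13.04 + 1.04 + 6.04 = 20.12 million.
Denominator = 170.71 + 1.04 = 171.75 million.
Broad rate = 20.12 / 171.75 = 11.71%.
Headline unemployment rate = 13.04 / 170.71 = 7.64%.

Broad underutilization rate ≈ 11.71%; headline unemployment rate ≈ 7.64%.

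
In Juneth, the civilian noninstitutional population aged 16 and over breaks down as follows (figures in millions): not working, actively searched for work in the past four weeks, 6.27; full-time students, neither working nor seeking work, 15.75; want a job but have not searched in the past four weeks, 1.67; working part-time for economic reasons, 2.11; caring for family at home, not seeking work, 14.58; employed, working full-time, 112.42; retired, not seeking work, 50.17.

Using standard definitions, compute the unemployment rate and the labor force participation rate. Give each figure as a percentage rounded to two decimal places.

Unemployment rate ≈ 5.19%; labor force participation rate ≈ 59.52%.

Employed = 2.11 + 112.42 = 114.53 million (anyone who worked, including part-time for economic reasons, counts as employed).
Unemployed = 6.27 million.
Labor force = 114.53 + 6.27 = 120.80 million.
Not in labor force = 15.75 + 1.67 + 14.58 + 50.17 = 82.17 million (those not working and not actively searching are outside the labor force — including those who want a job but have given up searching).
Civilian working-age population = 120.80 + 82.17 = 202.97 million.
Unemployment rate = 6.27 / 120.80 = 5.19%.
Labor force participation rate = 120.80 / 202.97 = 59.52%.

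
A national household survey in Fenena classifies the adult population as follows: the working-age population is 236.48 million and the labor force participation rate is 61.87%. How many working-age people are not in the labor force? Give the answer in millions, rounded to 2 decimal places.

Share not in the labor force = 1 − 0.6187 = 0.3813.
Not in labor force = 0.3813 × 236.48 ≈ 90.17 million.

About 90.17 million are not in the labor force.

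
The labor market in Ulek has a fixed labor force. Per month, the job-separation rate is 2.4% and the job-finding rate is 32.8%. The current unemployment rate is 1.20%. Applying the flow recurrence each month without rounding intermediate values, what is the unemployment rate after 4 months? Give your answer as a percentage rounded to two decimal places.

With a fixed labor force, u_{t+1} = u_t + s·(1−u_t) − f·u_t = u_t·(1−s−f) + s.
Here 1−s−f = 0.648 and s = 0.024.
u_1 = 0.012000 × 0.648 + 0.024 = 0.031776.
u_2 = 0.031776 × 0.648 + 0.024 = 0.044591.
u_3 = 0.044591 × 0.648 + 0.024 = 0.052895.
u_4 = 0.052895 × 0.648 + 0.024 = 0.058276.

Unemployment rate after four months ≈ 5.83%.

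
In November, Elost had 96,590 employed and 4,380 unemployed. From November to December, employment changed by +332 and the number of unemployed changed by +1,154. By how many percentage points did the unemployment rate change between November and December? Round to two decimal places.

The unemployment rate changed by +1.06 percentage points.

November: labor force = 96,590 + 4,380 = 100,970; u = 4,380/100,970 = 4.34%.
December: labor force = 96,922 + 5,534 = 102,456; u = 5,534/102,456 = 5.40%.
Change = 5.40% − 4.34% = +1.06 pp.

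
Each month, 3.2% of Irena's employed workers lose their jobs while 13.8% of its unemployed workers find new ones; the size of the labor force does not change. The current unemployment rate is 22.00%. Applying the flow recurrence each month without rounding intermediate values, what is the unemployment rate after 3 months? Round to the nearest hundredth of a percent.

Unemployment rate after three months ≈ 20.64%.

With a fixed labor force, u_{t+1} = u_t + s·(1−u_t) − f·u_t = u_t·(1−s−f) + s.
Here 1−s−f = 0.830 and s = 0.032.
u_1 = 0.220000 × 0.830 + 0.032 = 0.214600.
u_2 = 0.214600 × 0.830 + 0.032 = 0.210118.
u_3 = 0.210118 × 0.830 + 0.032 = 0.206398.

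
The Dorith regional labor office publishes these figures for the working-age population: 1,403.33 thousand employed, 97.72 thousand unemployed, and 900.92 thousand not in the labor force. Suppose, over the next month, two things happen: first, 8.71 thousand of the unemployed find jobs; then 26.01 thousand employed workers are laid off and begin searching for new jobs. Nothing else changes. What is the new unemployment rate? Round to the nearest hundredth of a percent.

New unemployment rate ≈ 7.66%.

Initially, labor force = 1,403.33 + 97.72 = 1,501.05 thousand, so u = 97.72/1,501.05 = 6.51%.
After the first change, unemployed falls and employed rises by 8.71; labor force unchanged → E = 1,412.04, U = 89.01, labor force = 1,501.05 thousand.
After the second change, employed falls and unemployed rises by 26.01; labor force unchanged → E = 1,386.03, U = 115.02, labor force = 1,501.05 thousand.
New unemployment rate = 115.02 / 1,501.05 = 7.66%.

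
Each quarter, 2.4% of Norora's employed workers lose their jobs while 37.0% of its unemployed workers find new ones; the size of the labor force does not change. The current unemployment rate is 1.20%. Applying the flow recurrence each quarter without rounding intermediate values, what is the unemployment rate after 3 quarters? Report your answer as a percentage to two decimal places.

Unemployment rate after three quarters ≈ 5.00%.

With a fixed labor force, u_{t+1} = u_t + s·(1−u_t) − f·u_t = u_t·(1−s−f) + s.
Here 1−s−f = 0.606 and s = 0.024.
u_1 = 0.012000 × 0.606 + 0.024 = 0.031272.
u_2 = 0.031272 × 0.606 + 0.024 = 0.042951.
u_3 = 0.042951 × 0.606 + 0.024 = 0.050028.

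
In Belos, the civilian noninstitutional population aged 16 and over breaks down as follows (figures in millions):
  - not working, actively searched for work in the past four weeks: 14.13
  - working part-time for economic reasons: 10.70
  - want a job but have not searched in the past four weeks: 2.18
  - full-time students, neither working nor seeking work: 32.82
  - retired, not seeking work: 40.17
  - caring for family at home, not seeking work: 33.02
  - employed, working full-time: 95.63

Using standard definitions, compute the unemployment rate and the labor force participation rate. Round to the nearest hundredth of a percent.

Unemployment rate ≈ 11.73%; labor force participation rate ≈ 52.68%.

Employed = 10.70 + 95.63 = 106.33 million (anyone who worked, including part-time for economic reasons, counts as employed).
Unemployed = 14.13 million.
Labor force = 106.33 + 14.13 = 120.46 million.
Not in labor force = 2.18 + 32.82 + 40.17 + 33.02 = 108.19 million (those not working and not actively searching are outside the labor force — including those who want a job but have given up searching).
Civilian working-age population = 120.46 + 108.19 = 228.65 million.
Unemployment rate = 14.13 / 120.46 = 11.73%.
Labor force participation rate = 120.46 / 228.65 = 52.68%.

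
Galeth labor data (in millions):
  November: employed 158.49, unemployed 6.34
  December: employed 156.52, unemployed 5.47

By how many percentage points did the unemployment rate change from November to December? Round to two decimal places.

The unemployment rate changed by −0.47 percentage points.

November: labor force = 158.49 + 6.34 = 164.83; u = 6.34/164.83 = 3.85%.
December: labor force = 156.52 + 5.47 = 161.99; u = 5.47/161.99 = 3.38%.
Change = 3.38% − 3.85% = −0.47 pp.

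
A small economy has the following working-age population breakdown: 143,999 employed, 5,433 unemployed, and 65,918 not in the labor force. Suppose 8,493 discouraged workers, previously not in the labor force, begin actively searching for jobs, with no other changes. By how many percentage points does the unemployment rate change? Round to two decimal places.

Initially, labor force = 143,999 + 5,433 = 149,432, so u = 5,433/149,432 = 3.64%.
After the change, unemployed and labor force both rise by 8,493 → E = 143,999, U = 13,926, labor force = 157,925.
New unemployment rate = 13,926 / 157,925 = 8.82%.
Change = 8.82% − 3.64% = +5.18 percentage points.

The unemployment rate changes by +5.18 percentage points.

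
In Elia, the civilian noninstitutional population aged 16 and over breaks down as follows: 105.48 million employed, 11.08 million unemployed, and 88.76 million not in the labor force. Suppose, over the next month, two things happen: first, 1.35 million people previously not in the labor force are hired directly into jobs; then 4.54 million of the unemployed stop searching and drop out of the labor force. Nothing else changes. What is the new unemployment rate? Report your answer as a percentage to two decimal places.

New unemployment rate ≈ 5.77%.

Initially, labor force = 105.48 + 11.08 = 116.56 million, so u = 11.08/116.56 = 9.51%.
After the first change, employed and labor force both rise by 1.35; unemployed unchanged → E = 106.83, U = 11.08, labor force = 117.91 million.
After the second change, unemployed and labor force both fall by 4.54 → E = 106.83, U = 6.54, labor force = 113.37 million.
New unemployment rate = 6.54 / 113.37 = 5.77%.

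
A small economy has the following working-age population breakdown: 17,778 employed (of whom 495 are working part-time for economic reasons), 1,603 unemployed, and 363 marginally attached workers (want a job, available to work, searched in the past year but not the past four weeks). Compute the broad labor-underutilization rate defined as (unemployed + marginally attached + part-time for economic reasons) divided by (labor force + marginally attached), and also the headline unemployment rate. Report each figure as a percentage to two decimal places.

Labor force = 17,778 + 1,603 = 19,381.
Numerator = 1,603 + 363 + 495 = 2,461.
Denominator = 19,381 + 363 = 19,744.
Broad rate = 2,461 / 19,744 = 12.46%.
Headline unemployment rate = 1,603 / 19,381 = 8.27%.

Broad underutilization rate ≈ 12.46%; headline unemployment rate ≈ 8.27%.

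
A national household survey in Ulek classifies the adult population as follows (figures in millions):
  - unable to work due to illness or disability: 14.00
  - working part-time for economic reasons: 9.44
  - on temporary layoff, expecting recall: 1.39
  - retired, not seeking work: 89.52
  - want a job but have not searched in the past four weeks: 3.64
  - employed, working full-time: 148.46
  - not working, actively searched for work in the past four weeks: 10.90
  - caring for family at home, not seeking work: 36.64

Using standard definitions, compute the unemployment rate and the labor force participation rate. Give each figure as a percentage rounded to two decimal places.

Unemployment rate ≈ 7.22%; labor force participation rate ≈ 54.20%.

Employed = 9.44 + 148.46 = 157.90 million (anyone who worked, including part-time for economic reasons, counts as employed).
Unemployed = 1.39 + 10.90 = 12.29 million (jobless and actively searching, or on temporary layoff).
Labor force = 157.90 + 12.29 = 170.19 million.
Not in labor force = 14.00 + 89.52 + 3.64 + 36.64 = 143.80 million (those not working and not actively searching are outside the labor force — including those who want a job but have given up searching).
Civilian working-age population = 170.19 + 143.80 = 313.99 million.
Unemployment rate = 12.29 / 170.19 = 7.22%.
Labor force participation rate = 170.19 / 313.99 = 54.20%.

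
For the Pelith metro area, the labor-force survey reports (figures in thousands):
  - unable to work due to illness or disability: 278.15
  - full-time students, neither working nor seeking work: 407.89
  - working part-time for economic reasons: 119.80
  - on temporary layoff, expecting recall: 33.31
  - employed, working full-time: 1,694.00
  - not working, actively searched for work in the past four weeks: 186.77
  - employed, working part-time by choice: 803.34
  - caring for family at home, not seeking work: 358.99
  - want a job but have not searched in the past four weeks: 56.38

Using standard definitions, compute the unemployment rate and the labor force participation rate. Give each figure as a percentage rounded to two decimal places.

Unemployment rate ≈ 7.76%; labor force participation rate ≈ 72.04%.

Employed = 119.80 + 1,694.00 + 803.34 = 2,617.14 thousand (anyone who worked, including part-time for economic reasons, counts as employed).
Unemployed = 33.31 + 186.77 = 220.08 thousand (jobless and actively searching, or on temporary layoff).
Labor force = 2,617.14 + 220.08 = 2,837.22 thousand.
Not in labor force = 278.15 + 407.89 + 358.99 + 56.38 = 1,101.41 thousand (those not working and not actively searching are outside the labor force — including those who want a job but have given up searching).
Civilian working-age population = 2,837.22 + 1,101.41 = 3,938.63 thousand.
Unemployment rate = 220.08 / 2,837.22 = 7.76%.
Labor force participation rate = 2,837.22 / 3,938.63 = 72.04%.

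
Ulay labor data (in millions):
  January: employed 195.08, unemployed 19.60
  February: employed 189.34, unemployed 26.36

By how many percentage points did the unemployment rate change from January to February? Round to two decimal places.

The unemployment rate changed by +3.09 percentage points.

January: labor force = 195.08 + 19.60 = 214.68; u = 19.60/214.68 = 9.13%.
February: labor force = 189.34 + 26.36 = 215.70; u = 26.36/215.70 = 12.22%.
Change = 12.22% − 9.13% = +3.09 pp.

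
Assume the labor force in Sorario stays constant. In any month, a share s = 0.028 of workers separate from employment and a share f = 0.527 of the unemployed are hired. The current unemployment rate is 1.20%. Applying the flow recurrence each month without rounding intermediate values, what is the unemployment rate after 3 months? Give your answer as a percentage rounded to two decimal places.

Unemployment rate after three months ≈ 4.71%.

With a fixed labor force, u_{t+1} = u_t + s·(1−u_t) − f·u_t = u_t·(1−s−f) + s.
Here 1−s−f = 0.445 and s = 0.028.
u_1 = 0.012000 × 0.445 + 0.028 = 0.033340.
u_2 = 0.033340 × 0.445 + 0.028 = 0.042836.
u_3 = 0.042836 × 0.445 + 0.028 = 0.047062.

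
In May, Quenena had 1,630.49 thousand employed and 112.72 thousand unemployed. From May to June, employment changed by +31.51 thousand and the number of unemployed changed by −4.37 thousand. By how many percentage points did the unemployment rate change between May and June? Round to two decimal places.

The unemployment rate changed by −0.35 percentage points.

May: labor force = 1,630.49 + 112.72 = 1,743.21; u = 112.72/1,743.21 = 6.47%.
June: labor force = 1,662.00 + 108.35 = 1,770.35; u = 108.35/1,770.35 = 6.12%.
Change = 6.12% − 6.47% = −0.35 pp.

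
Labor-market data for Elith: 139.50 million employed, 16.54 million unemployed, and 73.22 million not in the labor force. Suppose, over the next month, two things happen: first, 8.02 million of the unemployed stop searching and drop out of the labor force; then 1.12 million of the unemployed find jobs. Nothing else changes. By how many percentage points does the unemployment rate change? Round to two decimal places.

The unemployment rate changes by −5.60 percentage points.

Initially, labor force = 139.50 + 16.54 = 156.04 million, so u = 16.54/156.04 = 10.60%.
After the first change, unemployed and labor force both fall by 8.02 → E = 139.50, U = 8.52, labor force = 148.02 million.
After the second change, unemployed falls and employed rises by 1.12; labor force unchanged → E = 140.62, U = 7.40, labor force = 148.02 million.
New unemployment rate = 7.40 / 148.02 = 5.00%.
Change = 5.00% − 10.60% = −5.60 percentage points.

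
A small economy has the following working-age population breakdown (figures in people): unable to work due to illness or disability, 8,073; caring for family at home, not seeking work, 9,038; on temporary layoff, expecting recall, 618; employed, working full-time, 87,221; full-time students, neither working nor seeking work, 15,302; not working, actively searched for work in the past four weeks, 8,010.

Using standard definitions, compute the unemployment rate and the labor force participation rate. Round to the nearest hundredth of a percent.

Unemployment rate ≈ 9.00%; labor force participation rate ≈ 74.73%.

Employed = 87,221.
Unemployed = 618 + 8,010 = 8,628 (jobless and actively searching, or on temporary layoff).
Labor force = 87,221 + 8,628 = 95,849.
Not in labor force = 8,073 + 9,038 + 15,302 = 32,413 (those not working and not actively searching are outside the labor force).
Civilian working-age population = 95,849 + 32,413 = 128,262.
Unemployment rate = 8,628 / 95,849 = 9.00%.
Labor force participation rate = 95,849 / 128,262 = 74.73%.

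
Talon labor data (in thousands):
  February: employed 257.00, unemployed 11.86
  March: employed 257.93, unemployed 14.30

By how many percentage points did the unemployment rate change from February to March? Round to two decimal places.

The unemployment rate changed by +0.84 percentage points.

February: labor force = 257.00 + 11.86 = 268.86; u = 11.86/268.86 = 4.41%.
March: labor force = 257.93 + 14.30 = 272.23; u = 14.30/272.23 = 5.25%.
Change = 5.25% − 4.41% = +0.84 pp.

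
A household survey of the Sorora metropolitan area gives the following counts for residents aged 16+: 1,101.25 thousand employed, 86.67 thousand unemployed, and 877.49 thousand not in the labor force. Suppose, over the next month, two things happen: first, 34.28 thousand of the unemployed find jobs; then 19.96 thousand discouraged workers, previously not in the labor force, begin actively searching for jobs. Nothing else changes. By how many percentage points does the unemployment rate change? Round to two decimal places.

The unemployment rate changes by −1.31 percentage points.

Initially, labor force = 1,101.25 + 86.67 = 1,187.92 thousand, so u = 86.67/1,187.92 = 7.30%.
After the first change, unemployed falls and employed rises by 34.28; labor force unchanged → E = 1,135.53, U = 52.39, labor force = 1,187.92 thousand.
After the second change, unemployed and labor force both rise by 19.96 → E = 1,135.53, U = 72.35, labor force = 1,207.88 thousand.
New unemployment rate = 72.35 / 1,207.88 = 5.99%.
Change = 5.99% − 7.30% = −1.31 percentage points.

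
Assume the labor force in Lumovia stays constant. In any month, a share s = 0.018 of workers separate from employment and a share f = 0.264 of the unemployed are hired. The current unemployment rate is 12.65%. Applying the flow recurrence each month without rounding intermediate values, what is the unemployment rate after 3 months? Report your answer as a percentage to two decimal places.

Unemployment rate after three months ≈ 8.70%.

With a fixed labor force, u_{t+1} = u_t + s·(1−u_t) − f·u_t = u_t·(1−s−f) + s.
Here 1−s−f = 0.718 and s = 0.018.
u_1 = 0.126500 × 0.718 + 0.018 = 0.108827.
u_2 = 0.108827 × 0.718 + 0.018 = 0.096138.
u_3 = 0.096138 × 0.718 + 0.018 = 0.087027.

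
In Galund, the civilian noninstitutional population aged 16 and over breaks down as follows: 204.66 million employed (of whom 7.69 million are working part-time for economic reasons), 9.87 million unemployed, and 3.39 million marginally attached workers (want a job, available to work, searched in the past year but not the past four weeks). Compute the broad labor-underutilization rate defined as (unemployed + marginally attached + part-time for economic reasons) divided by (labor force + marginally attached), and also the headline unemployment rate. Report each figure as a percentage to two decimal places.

Labor force = 204.66 + 9.87 = 214.53 million.
Numerator = 9.87 + 3.39 + 7.69 = 20.95 million.
Denominator = 214.53 + 3.39 = 217.92 million.
Broad rate = 20.95 / 217.92 = 9.61%.
Headline unemployment rate = 9.87 / 214.53 = 4.60%.

Broad underutilization rate ≈ 9.61%; headline unemployment rate ≈ 4.60%.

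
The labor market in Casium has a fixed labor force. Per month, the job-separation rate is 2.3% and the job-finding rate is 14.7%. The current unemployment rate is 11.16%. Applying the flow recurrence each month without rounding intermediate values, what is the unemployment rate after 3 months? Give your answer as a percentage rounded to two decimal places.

With a fixed labor force, u_{t+1} = u_t + s·(1−u_t) − f·u_t = u_t·(1−s−f) + s.
Here 1−s−f = 0.830 and s = 0.023.
u_1 = 0.111600 × 0.830 + 0.023 = 0.115628.
u_2 = 0.115628 × 0.830 + 0.023 = 0.118971.
u_3 = 0.118971 × 0.830 + 0.023 = 0.121746.

Unemployment rate after three months ≈ 12.17%.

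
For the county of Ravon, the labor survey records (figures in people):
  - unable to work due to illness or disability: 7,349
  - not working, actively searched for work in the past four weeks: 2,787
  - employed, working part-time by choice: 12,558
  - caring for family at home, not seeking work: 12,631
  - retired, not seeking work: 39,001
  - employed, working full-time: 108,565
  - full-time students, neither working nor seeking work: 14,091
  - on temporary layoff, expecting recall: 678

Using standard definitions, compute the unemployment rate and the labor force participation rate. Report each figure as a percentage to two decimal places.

Unemployment rate ≈ 2.78%; labor force participation rate ≈ 63.03%.

Employed = 12,558 + 108,565 = 121,123.
Unemployed = 2,787 + 678 = 3,465 (jobless and actively searching, or on temporary layoff).
Labor force = 121,123 + 3,465 = 124,588.
Not in labor force = 7,349 + 12,631 + 39,001 + 14,091 = 73,072 (those not working and not actively searching are outside the labor force).
Civilian working-age population = 124,588 + 73,072 = 197,660.
Unemployment rate = 3,465 / 124,588 = 2.78%.
Labor force participation rate = 124,588 / 197,660 = 63.03%.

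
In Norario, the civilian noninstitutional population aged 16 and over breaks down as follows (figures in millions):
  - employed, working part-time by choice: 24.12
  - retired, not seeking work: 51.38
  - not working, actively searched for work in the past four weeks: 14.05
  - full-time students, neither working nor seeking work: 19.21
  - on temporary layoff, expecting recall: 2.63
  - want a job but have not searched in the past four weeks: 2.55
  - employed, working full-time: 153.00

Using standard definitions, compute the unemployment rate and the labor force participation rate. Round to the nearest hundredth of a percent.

Unemployment rate ≈ 8.61%; labor force participation rate ≈ 72.60%.

Employed = 24.12 + 153.00 = 177.12 million.
Unemployed = 14.05 + 2.63 = 16.68 million (jobless and actively searching, or on temporary layoff).
Labor force = 177.12 + 16.68 = 193.80 million.
Not in labor force = 51.38 + 19.21 + 2.55 = 73.14 million (those not working and not actively searching are outside the labor force — including those who want a job but have given up searching).
Civilian working-age population = 193.80 + 73.14 = 266.94 million.
Unemployment rate = 16.68 / 193.80 = 8.61%.
Labor force participation rate = 193.80 / 266.94 = 72.60%.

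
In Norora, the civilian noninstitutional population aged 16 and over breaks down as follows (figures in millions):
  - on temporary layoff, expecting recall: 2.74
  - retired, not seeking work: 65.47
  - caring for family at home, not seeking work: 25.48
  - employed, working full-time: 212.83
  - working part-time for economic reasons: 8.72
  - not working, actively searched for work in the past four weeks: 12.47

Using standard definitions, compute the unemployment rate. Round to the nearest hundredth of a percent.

Unemployment rate ≈ 6.42%.

Employed = 212.83 + 8.72 = 221.55 million (anyone who worked, including part-time for economic reasons, counts as employed).
Unemployed = 2.74 + 12.47 = 15.21 million (jobless and actively searching, or on temporary layoff).
Labor force = 221.55 + 15.21 = 236.76 million.
Unemployment rate = 15.21 / 236.76 = 6.42%.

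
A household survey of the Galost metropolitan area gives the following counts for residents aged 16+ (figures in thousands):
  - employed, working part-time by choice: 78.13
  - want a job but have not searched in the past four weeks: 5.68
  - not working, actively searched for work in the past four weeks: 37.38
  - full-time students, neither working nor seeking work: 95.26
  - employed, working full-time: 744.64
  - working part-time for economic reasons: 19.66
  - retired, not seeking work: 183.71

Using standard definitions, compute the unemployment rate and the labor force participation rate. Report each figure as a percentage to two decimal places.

Employed = 78.13 + 744.64 + 19.66 = 842.43 thousand (anyone who worked, including part-time for economic reasons, counts as employed).
Unemployed = 37.38 thousand.
Labor force = 842.43 + 37.38 = 879.81 thousand.
Not in labor force = 5.68 + 95.26 + 183.71 = 284.65 thousand (those not working and not actively searching are outside the labor force — including those who want a job but have given up searching).
Civilian working-age population = 879.81 + 284.65 = 1,164.46 thousand.
Unemployment rate = 37.38 / 879.81 = 4.25%.
Labor force participation rate = 879.81 / 1,164.46 = 75.56%.

Unemployment rate ≈ 4.25%; labor force participation rate ≈ 75.56%.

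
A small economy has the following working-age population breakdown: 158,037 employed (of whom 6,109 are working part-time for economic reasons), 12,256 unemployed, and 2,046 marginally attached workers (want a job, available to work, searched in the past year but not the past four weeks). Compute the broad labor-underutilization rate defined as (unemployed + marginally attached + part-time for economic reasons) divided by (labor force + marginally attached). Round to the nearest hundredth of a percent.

Labor force = 158,037 + 12,256 = 170,293.
Numerator = 12,256 + 2,046 + 6,109 = 20,411.
Denominator = 170,293 + 2,046 = 172,339.
Broad rate = 20,411 / 172,339 = 11.84%.

Broad underutilization rate ≈ 11.84%.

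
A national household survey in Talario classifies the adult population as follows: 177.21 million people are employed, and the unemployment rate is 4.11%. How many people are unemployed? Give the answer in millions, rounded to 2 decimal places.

About 7.60 million are unemployed.

Let U be the number unemployed. The labor force is E + U, and U/(E+U) = 0.0411.
So U = 0.0411 × 177.21 / (1 − 0.0411) = 7.2833 / 0.9589 ≈ 7.60 million.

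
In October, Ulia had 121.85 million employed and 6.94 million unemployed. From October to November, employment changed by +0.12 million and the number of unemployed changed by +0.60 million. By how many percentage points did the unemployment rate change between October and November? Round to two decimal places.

The unemployment rate changed by +0.43 percentage points.

October: labor force = 121.85 + 6.94 = 128.79; u = 6.94/128.79 = 5.39%.
November: labor force = 121.97 + 7.54 = 129.51; u = 7.54/129.51 = 5.82%.
Change = 5.82% − 5.39% = +0.43 pp.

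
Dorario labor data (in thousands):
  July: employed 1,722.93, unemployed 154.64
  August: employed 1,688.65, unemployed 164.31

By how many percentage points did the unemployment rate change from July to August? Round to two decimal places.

July: labor force = 1,722.93 + 154.64 = 1,877.57; u = 154.64/1,877.57 = 8.24%.
August: labor force = 1,688.65 + 164.31 = 1,852.96; u = 164.31/1,852.96 = 8.87%.
Change = 8.87% − 8.24% = +0.63 pp.

The unemployment rate changed by +0.63 percentage points.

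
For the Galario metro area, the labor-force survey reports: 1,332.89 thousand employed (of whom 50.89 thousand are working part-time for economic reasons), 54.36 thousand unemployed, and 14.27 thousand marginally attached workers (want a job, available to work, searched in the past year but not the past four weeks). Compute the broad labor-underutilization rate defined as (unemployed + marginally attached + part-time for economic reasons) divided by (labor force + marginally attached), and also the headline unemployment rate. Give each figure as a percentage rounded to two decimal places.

Broad underutilization rate ≈ 8.53%; headline unemployment rate ≈ 3.92%.

Labor force = 1,332.89 + 54.36 = 1,387.25 thousand.
Numerator = 54.36 + 14.27 + 50.89 = 119.52 thousand.
Denominator = 1,387.25 + 14.27 = 1,401.52 thousand.
Broad rate = 119.52 / 1,401.52 = 8.53%.
Headline unemployment rate = 54.36 / 1,387.25 = 3.92%.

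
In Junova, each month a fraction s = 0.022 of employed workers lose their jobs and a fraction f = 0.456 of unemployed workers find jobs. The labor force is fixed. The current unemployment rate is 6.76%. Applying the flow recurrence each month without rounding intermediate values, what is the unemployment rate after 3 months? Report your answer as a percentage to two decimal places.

With a fixed labor force, u_{t+1} = u_t + s·(1−u_t) − f·u_t = u_t·(1−s−f) + s.
Here 1−s−f = 0.522 and s = 0.022.
u_1 = 0.067600 × 0.522 + 0.022 = 0.057287.
u_2 = 0.057287 × 0.522 + 0.022 = 0.051904.
u_3 = 0.051904 × 0.522 + 0.022 = 0.049094.

Unemployment rate after three months ≈ 4.91%.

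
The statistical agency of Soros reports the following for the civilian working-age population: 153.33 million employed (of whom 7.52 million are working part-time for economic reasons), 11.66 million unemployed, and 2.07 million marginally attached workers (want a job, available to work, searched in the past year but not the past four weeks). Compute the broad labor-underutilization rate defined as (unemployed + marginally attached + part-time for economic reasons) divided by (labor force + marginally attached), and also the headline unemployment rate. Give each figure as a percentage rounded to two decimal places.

Labor force = 153.33 + 11.66 = 164.99 million.
Numerator = 11.66 + 2.07 + 7.52 = 21.25 million.
Denominator = 164.99 + 2.07 = 167.06 million.
Broad rate = 21.25 / 167.06 = 12.72%.
Headline unemployment rate = 11.66 / 164.99 = 7.07%.

Broad underutilization rate ≈ 12.72%; headline unemployment rate ≈ 7.07%.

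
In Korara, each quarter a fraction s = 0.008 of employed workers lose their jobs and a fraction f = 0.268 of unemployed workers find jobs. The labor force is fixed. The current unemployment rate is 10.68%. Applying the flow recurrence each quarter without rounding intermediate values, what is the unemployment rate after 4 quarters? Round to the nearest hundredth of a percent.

Unemployment rate after four quarters ≈ 5.04%.

With a fixed labor force, u_{t+1} = u_t + s·(1−u_t) − f·u_t = u_t·(1−s−f) + s.
Here 1−s−f = 0.724 and s = 0.008.
u_1 = 0.106800 × 0.724 + 0.008 = 0.085323.
u_2 = 0.085323 × 0.724 + 0.008 = 0.069774.
u_3 = 0.069774 × 0.724 + 0.008 = 0.058516.
u_4 = 0.058516 × 0.724 + 0.008 = 0.050366.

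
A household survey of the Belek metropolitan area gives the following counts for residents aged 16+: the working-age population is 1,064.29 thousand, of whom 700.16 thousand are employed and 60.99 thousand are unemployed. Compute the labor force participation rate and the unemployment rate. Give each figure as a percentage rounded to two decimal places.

Labor force participation rate ≈ 71.52%; unemployment rate ≈ 8.01%.

Labor force = employed + unemployed = 700.16 + 60.99 = 761.15 thousand.
Unemployment rate = 60.99 / 761.15 = 8.01%.
Labor force participation rate = 761.15 / 1,064.29 = 71.52%.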